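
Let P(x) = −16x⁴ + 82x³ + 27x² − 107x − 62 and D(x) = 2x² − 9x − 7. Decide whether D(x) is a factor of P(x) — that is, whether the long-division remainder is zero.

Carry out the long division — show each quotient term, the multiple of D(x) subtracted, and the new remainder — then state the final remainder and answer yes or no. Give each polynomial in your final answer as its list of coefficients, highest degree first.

Step 1: lead(−16x⁴ + 82x³ + 27x² − 107x − 62) ÷ lead(D) = −16x⁴ ÷ 2x² = −8x². Subtract (−8x²)·D = −16x⁴ + 72x³ + 56x². Remainder: 10x³ − 29x² − 107x − 62.
Step 2: lead(10x³ − 29x² − 107x − 62) ÷ lead(D) = 10x³ ÷ 2x² = 5x. Subtract (5x)·D = 10x³ − 45x² − 35x. Remainder: 16x² − 72x − 62.
Step 3: lead(16x² − 72x − 62) ÷ lead(D) = 16x² ÷ 2x² = 8. Subtract (8)·D = 16x² − 72x − 56. Remainder: −6.

R = [-6], so D(x) is not a factor of P(x). no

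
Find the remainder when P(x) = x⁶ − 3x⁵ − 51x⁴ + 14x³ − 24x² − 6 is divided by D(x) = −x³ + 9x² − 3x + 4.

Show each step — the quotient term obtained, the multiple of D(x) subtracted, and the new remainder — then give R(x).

R(x) = −6

Step 1: lead(x⁶ − 3x⁵ − 51x⁴ + 14x³ − 24x² − 6) ÷ lead(D) = x⁶ ÷ −x³ = −x³. Subtract (−x³)·D = x⁶ − 9x⁵ + 3x⁴ − 4x³. Remainder: 6x⁵ − 54x⁴ + 18x³ − 24x² − 6.
Step 2: lead(6x⁵ − 54x⁴ + 18x³ − 24x² − 6) ÷ lead(D) = 6x⁵ ÷ −x³ = −6x². Subtract (−6x²)·D = 6x⁵ − 54x⁴ + 18x³ − 24x². Remainder: −6.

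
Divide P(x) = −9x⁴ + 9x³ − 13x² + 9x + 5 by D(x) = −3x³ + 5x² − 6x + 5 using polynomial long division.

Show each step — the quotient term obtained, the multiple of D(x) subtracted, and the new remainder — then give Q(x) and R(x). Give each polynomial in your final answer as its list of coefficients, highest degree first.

Q = [3, 2]; R = [-5, 6, -5]

Step 1: lead(−9x⁴ + 9x³ − 13x² + 9x + 5) ÷ lead(D) = −9x⁴ ÷ −3x³ = 3x. Subtract (3x)·D = −9x⁴ + 15x³ − 18x² + 15x. Remainder: −6x³ + 5x² − 6x + 5.
Step 2: lead(−6x³ + 5x² − 6x + 5) ÷ lead(D) = −6x³ ÷ −3x³ = 2. Subtract (2)·D = −6x³ + 10x² − 12x + 10. Remainder: −5x² + 6x − 5.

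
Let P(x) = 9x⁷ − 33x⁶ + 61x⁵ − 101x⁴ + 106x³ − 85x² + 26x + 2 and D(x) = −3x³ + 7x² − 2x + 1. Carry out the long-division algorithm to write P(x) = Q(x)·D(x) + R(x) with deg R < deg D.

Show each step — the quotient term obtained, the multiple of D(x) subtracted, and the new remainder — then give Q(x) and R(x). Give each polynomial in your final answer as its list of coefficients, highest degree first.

Q = [-3, 4, -9, 9, -7]; R = [-9, 3, 9]

Step 1: lead(9x⁷ − 33x⁶ + 61x⁵ − 101x⁴ + 106x³ − 85x² + 26x + 2) ÷ lead(D) = 9x⁷ ÷ −3x³ = −3x⁴. Subtract (−3x⁴)·D = 9x⁷ − 21x⁶ + 6x⁵ − 3x⁴. Remainder: −12x⁶ + 55x⁵ − 98x⁴ + 106x³ − 85x² + 26x + 2.
Step 2: lead(−12x⁶ + 55x⁵ − 98x⁴ + 106x³ − 85x² + 26x + 2) ÷ lead(D) = −12x⁶ ÷ −3x³ = 4x³. Subtract (4x³)·D = −12x⁶ + 28x⁵ − 8x⁴ + 4x³. Remainder: 27x⁵ − 90x⁴ + 102x³ − 85x² + 26x + 2.
Step 3: lead(27x⁵ − 90x⁴ + 102x³ − 85x² + 26x + 2) ÷ lead(D) = 27x⁵ ÷ −3x³ = −9x². Subtract (−9x²)·D = 27x⁵ − 63x⁴ + 18x³ − 9x². Remainder: −27x⁴ + 84x³ − 76x² + 26x + 2.
Step 4: lead(−27x⁴ + 84x³ − 76x² + 26x + 2) ÷ lead(D) = −27x⁴ ÷ −3x³ = 9x. Subtract (9x)·D = −27x⁴ + 63x³ − 18x² + 9x. Remainder: 21x³ − 58x² + 17x + 2.
Step 5: lead(21x³ − 58x² + 17x + 2) ÷ lead(D) = 21x³ ÷ −3x³ = −7. Subtract (−7)·D = 21x³ − 49x² + 14x − 7. Remainder: −9x² + 3x + 9.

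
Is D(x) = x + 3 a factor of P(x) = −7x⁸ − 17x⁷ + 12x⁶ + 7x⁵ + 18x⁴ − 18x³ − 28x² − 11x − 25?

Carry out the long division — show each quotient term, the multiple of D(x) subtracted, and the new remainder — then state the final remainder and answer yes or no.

Step 1: lead(−7x⁸ − 17x⁷ + 12x⁶ + 7x⁵ + 18x⁴ − 18x³ − 28x² − 11x − 25) ÷ lead(D) = −7x⁸ ÷ x = −7x⁷. Subtract (−7x⁷)·D = −7x⁸ − 21x⁷. Remainder: 4x⁷ + 12x⁶ + 7x⁵ + 18x⁴ − 18x³ − 28x² − 11x − 25.
Step 2: lead(4x⁷ + 12x⁶ + 7x⁵ + 18x⁴ − 18x³ − 28x² − 11x − 25) ÷ lead(D) = 4x⁷ ÷ x = 4x⁶. Subtract (4x⁶)·D = 4x⁷ + 12x⁶. Remainder: 7x⁵ + 18x⁴ − 18x³ − 28x² − 11x − 25.
Step 3: lead(7x⁵ + 18x⁴ − 18x³ − 28x² − 11x − 25) ÷ lead(D) = 7x⁵ ÷ x = 7x⁴. Subtract (7x⁴)·D = 7x⁵ + 21x⁴. Remainder: −3x⁴ − 18x³ − 28x² − 11x − 25.
Step 4: lead(−3x⁴ − 18x³ − 28x² − 11x − 25) ÷ lead(D) = −3x⁴ ÷ x = −3x³. Subtract (−3x³)·D = −3x⁴ − 9x³. Remainder: −9x³ − 28x² − 11x − 25.
Step 5: lead(−9x³ − 28x² − 11x − 25) ÷ lead(D) = −9x³ ÷ x = −9x². Subtract (−9x²)·D = −9x³ − 27x². Remainder: −x² − 11x − 25.
Step 6: lead(−x² − 11x − 25) ÷ lead(D) = −x² ÷ x = −x. Subtract (−x)·D = −x² − 3x. Remainder: −8x − 25.
Step 7: lead(−8x − 25) ÷ lead(D) = −8x ÷ x = −8. Subtract (−8)·D = −8x − 24. Remainder: −1.

R(x) = −1, so D(x) is not a factor of P(x). no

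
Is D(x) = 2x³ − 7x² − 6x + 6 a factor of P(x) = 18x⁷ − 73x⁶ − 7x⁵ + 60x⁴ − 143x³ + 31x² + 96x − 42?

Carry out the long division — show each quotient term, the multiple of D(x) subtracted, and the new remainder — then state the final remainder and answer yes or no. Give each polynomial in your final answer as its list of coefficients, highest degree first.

R = [0], so D(x) is a factor of P(x). yes

Step 1: lead(18x⁷ − 73x⁶ − 7x⁵ + 60x⁴ − 143x³ + 31x² + 96x − 42) ÷ lead(D) = 18x⁷ ÷ 2x³ = 9x⁴. Subtract (9x⁴)·D = 18x⁷ − 63x⁶ − 54x⁵ + 54x⁴. Remainder: −10x⁶ + 47x⁵ + 6x⁴ − 143x³ + 31x² + 96x − 42.
Step 2: lead(−10x⁶ + 47x⁵ + 6x⁴ − 143x³ + 31x² + 96x − 42) ÷ lead(D) = −10x⁶ ÷ 2x³ = −5x³. Subtract (−5x³)·D = −10x⁶ + 35x⁵ + 30x⁴ − 30x³. Remainder: 12x⁵ − 24x⁴ − 113x³ + 31x² + 96x − 42.
Step 3: lead(12x⁵ − 24x⁴ − 113x³ + 31x² + 96x − 42) ÷ lead(D) = 12x⁵ ÷ 2x³ = 6x². Subtract (6x²)·D = 12x⁵ − 42x⁴ − 36x³ + 36x². Remainder: 18x⁴ − 77x³ − 5x² + 96x − 42.
Step 4: lead(18x⁴ − 77x³ − 5x² + 96x − 42) ÷ lead(D) = 18x⁴ ÷ 2x³ = 9x. Subtract (9x)·D = 18x⁴ − 63x³ − 54x² + 54x. Remainder: −14x³ + 49x² + 42x − 42.
Step 5: lead(−14x³ + 49x² + 42x − 42) ÷ lead(D) = −14x³ ÷ 2x³ = −7. Subtract (−7)·D = −14x³ + 49x² + 42x − 42. Remainder: 0.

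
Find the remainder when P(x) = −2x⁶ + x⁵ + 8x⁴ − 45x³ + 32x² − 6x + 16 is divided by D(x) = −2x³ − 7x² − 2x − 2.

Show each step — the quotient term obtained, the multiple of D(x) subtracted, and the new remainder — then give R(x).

R(x) = 4

Step 1: lead(−2x⁶ + x⁵ + 8x⁴ − 45x³ + 32x² − 6x + 16) ÷ lead(D) = −2x⁶ ÷ −2x³ = x³. Subtract (x³)·D = −2x⁶ − 7x⁵ − 2x⁴ − 2x³. Remainder: 8x⁵ + 10x⁴ − 43x³ + 32x² − 6x + 16.
Step 2: lead(8x⁵ + 10x⁴ − 43x³ + 32x² − 6x + 16) ÷ lead(D) = 8x⁵ ÷ −2x³ = −4x². Subtract (−4x²)·D = 8x⁵ + 28x⁴ + 8x³ + 8x². Remainder: −18x⁴ − 51x³ + 24x² − 6x + 16.
Step 3: lead(−18x⁴ − 51x³ + 24x² − 6x + 16) ÷ lead(D) = −18x⁴ ÷ −2x³ = 9x. Subtract (9x)·D = −18x⁴ − 63x³ − 18x² − 18x. Remainder: 12x³ + 42x² + 12x + 16.
Step 4: lead(12x³ + 42x² + 12x + 16) ÷ lead(D) = 12x³ ÷ −2x³ = −6. Subtract (−6)·D = 12x³ + 42x² + 12x + 12. Remainder: 4.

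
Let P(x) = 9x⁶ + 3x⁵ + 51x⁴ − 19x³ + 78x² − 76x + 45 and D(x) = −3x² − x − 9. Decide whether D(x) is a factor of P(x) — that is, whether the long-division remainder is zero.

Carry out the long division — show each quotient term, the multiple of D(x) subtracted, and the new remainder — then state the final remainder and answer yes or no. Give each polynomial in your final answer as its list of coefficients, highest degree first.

R = [0], so D(x) is a factor of P(x). yes

Step 1: lead(9x⁶ + 3x⁵ + 51x⁴ − 19x³ + 78x² − 76x + 45) ÷ lead(D) = 9x⁶ ÷ −3x² = −3x⁴. Subtract (−3x⁴)·D = 9x⁶ + 3x⁵ + 27x⁴. Remainder: 24x⁴ − 19x³ + 78x² − 76x + 45.
Step 2: lead(24x⁴ − 19x³ + 78x² − 76x + 45) ÷ lead(D) = 24x⁴ ÷ −3x² = −8x². Subtract (−8x²)·D = 24x⁴ + 8x³ + 72x². Remainder: −27x³ + 6x² − 76x + 45.
Step 3: lead(−27x³ + 6x² − 76x + 45) ÷ lead(D) = −27x³ ÷ −3x² = 9x. Subtract (9x)·D = −27x³ − 9x² − 81x. Remainder: 15x² + 5x + 45.
Step 4: lead(15x² + 5x + 45) ÷ lead(D) = 15x² ÷ −3x² = −5. Subtract (−5)·D = 15x² + 5x + 45. Remainder: 0.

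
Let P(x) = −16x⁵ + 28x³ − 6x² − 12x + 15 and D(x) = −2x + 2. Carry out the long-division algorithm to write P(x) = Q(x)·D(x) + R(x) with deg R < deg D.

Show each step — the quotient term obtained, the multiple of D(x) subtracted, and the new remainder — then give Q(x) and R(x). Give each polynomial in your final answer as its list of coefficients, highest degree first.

Step 1: lead(−16x⁵ + 28x³ − 6x² − 12x + 15) ÷ lead(D) = −16x⁵ ÷ −2x = 8x⁴. Subtract (8x⁴)·D = −16x⁵ + 16x⁴. Remainder: −16x⁴ + 28x³ − 6x² − 12x + 15.
Step 2: lead(−16x⁴ + 28x³ − 6x² − 12x + 15) ÷ lead(D) = −16x⁴ ÷ −2x = 8x³. Subtract (8x³)·D = −16x⁴ + 16x³. Remainder: 12x³ − 6x² − 12x + 15.
Step 3: lead(12x³ − 6x² − 12x + 15) ÷ lead(D) = 12x³ ÷ −2x = −6x². Subtract (−6x²)·D = 12x³ − 12x². Remainder: 6x² − 12x + 15.
Step 4: lead(6x² − 12x + 15) ÷ lead(D) = 6x² ÷ −2x = −3x. Subtract (−3x)·D = 6x² − 6x. Remainder: −6x + 15.
Step 5: lead(−6x + 15) ÷ lead(D) = −6x ÷ −2x = 3. Subtract (3)·D = −6x + 6. Remainder: 9.

Q = [8, 8, -6, -3, 3]; R = [9]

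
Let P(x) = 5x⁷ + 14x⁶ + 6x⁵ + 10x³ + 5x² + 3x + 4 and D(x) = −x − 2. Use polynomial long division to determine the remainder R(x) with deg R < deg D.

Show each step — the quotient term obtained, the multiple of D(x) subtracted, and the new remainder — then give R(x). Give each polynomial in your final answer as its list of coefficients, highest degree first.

Step 1: lead(5x⁷ + 14x⁶ + 6x⁵ + 10x³ + 5x² + 3x + 4) ÷ lead(D) = 5x⁷ ÷ −x = −5x⁶. Subtract (−5x⁶)·D = 5x⁷ + 10x⁶. Remainder: 4x⁶ + 6x⁵ + 10x³ + 5x² + 3x + 4.
Step 2: lead(4x⁶ + 6x⁵ + 10x³ + 5x² + 3x + 4) ÷ lead(D) = 4x⁶ ÷ −x = −4x⁵. Subtract (−4x⁵)·D = 4x⁶ + 8x⁵. Remainder: −2x⁵ + 10x³ + 5x² + 3x + 4.
Step 3: lead(−2x⁵ + 10x³ + 5x² + 3x + 4) ÷ lead(D) = −2x⁵ ÷ −x = 2x⁴. Subtract (2x⁴)·D = −2x⁵ − 4x⁴. Remainder: 4x⁴ + 10x³ + 5x² + 3x + 4.
Step 4: lead(4x⁴ + 10x³ + 5x² + 3x + 4) ÷ lead(D) = 4x⁴ ÷ −x = −4x³. Subtract (−4x³)·D = 4x⁴ + 8x³. Remainder: 2x³ + 5x² + 3x + 4.
Step 5: lead(2x³ + 5x² + 3x + 4) ÷ lead(D) = 2x³ ÷ −x = −2x². Subtract (−2x²)·D = 2x³ + 4x². Remainder: x² + 3x + 4.
Step 6: lead(x² + 3x + 4) ÷ lead(D) = x² ÷ −x = −x. Subtract (−x)·D = x² + 2x. Remainder: x + 4.
Step 7: lead(x + 4) ÷ lead(D) = x ÷ −x = −1. Subtract (−1)·D = x + 2. Remainder: 2.

R = [2]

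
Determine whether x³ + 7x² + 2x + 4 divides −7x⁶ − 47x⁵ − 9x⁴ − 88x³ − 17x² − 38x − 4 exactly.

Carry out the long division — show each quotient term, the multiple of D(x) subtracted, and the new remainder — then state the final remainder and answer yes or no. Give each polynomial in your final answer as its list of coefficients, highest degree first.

Step 1: lead(−7x⁶ − 47x⁵ − 9x⁴ − 88x³ − 17x² − 38x − 4) ÷ lead(D) = −7x⁶ ÷ x³ = −7x³. Subtract (−7x³)·D = −7x⁶ − 49x⁵ − 14x⁴ − 28x³. Remainder: 2x⁵ + 5x⁴ − 60x³ − 17x² − 38x − 4.
Step 2: lead(2x⁵ + 5x⁴ − 60x³ − 17x² − 38x − 4) ÷ lead(D) = 2x⁵ ÷ x³ = 2x². Subtract (2x²)·D = 2x⁵ + 14x⁴ + 4x³ + 8x². Remainder: −9x⁴ − 64x³ − 25x² − 38x − 4.
Step 3: lead(−9x⁴ − 64x³ − 25x² − 38x − 4) ÷ lead(D) = −9x⁴ ÷ x³ = −9x. Subtract (−9x)·D = −9x⁴ − 63x³ − 18x² − 36x. Remainder: −x³ − 7x² − 2x − 4.
Step 4: lead(−x³ − 7x² − 2x − 4) ÷ lead(D) = −x³ ÷ x³ = −1. Subtract (−1)·D = −x³ − 7x² − 2x − 4. Remainder: 0.

R = [0], so D(x) is a factor of P(x). yes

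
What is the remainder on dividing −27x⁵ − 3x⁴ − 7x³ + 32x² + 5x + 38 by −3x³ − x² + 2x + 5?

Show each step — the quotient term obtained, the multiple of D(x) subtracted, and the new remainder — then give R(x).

R(x) = −3x − 7

Step 1: lead(−27x⁵ − 3x⁴ − 7x³ + 32x² + 5x + 38) ÷ lead(D) = −27x⁵ ÷ −3x³ = 9x². Subtract (9x²)·D = −27x⁵ − 9x⁴ + 18x³ + 45x². Remainder: 6x⁴ − 25x³ − 13x² + 5x + 38.
Step 2: lead(6x⁴ − 25x³ − 13x² + 5x + 38) ÷ lead(D) = 6x⁴ ÷ −3x³ = −2x. Subtract (−2x)·D = 6x⁴ + 2x³ − 4x² − 10x. Remainder: −27x³ − 9x² + 15x + 38.
Step 3: lead(−27x³ − 9x² + 15x + 38) ÷ lead(D) = −27x³ ÷ −3x³ = 9. Subtract (9)·D = −27x³ − 9x² + 18x + 45. Remainder: −3x − 7.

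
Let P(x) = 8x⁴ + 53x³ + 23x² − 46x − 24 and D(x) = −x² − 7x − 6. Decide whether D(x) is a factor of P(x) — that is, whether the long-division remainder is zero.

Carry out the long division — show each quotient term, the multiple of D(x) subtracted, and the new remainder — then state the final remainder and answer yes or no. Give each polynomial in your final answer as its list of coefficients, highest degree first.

Step 1: lead(8x⁴ + 53x³ + 23x² − 46x − 24) ÷ lead(D) = 8x⁴ ÷ −x² = −8x². Subtract (−8x²)·D = 8x⁴ + 56x³ + 48x². Remainder: −3x³ − 25x² − 46x − 24.
Step 2: lead(−3x³ − 25x² − 46x − 24) ÷ lead(D) = −3x³ ÷ −x² = 3x. Subtract (3x)·D = −3x³ − 21x² − 18x. Remainder: −4x² − 28x − 24.
Step 3: lead(−4x² − 28x − 24) ÷ lead(D) = −4x² ÷ −x² = 4. Subtract (4)·D = −4x² − 28x − 24. Remainder: 0.

R = [0], so D(x) is a factor of P(x). yes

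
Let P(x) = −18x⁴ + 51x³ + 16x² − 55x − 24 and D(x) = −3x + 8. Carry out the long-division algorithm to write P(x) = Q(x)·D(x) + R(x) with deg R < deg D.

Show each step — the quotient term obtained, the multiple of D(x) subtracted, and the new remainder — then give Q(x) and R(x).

Step 1: lead(−18x⁴ + 51x³ + 16x² − 55x − 24) ÷ lead(D) = −18x⁴ ÷ −3x = 6x³. Subtract (6x³)·D = −18x⁴ + 48x³. Remainder: 3x³ + 16x² − 55x − 24.
Step 2: lead(3x³ + 16x² − 55x − 24) ÷ lead(D) = 3x³ ÷ −3x = −x². Subtract (−x²)·D = 3x³ − 8x². Remainder: 24x² − 55x − 24.
Step 3: lead(24x² − 55x − 24) ÷ lead(D) = 24x² ÷ −3x = −8x. Subtract (−8x)·D = 24x² − 64x. Remainder: 9x − 24.
Step 4: lead(9x − 24) ÷ lead(D) = 9x ÷ −3x = −3. Subtract (−3)·D = 9x − 24. Remainder: 0.

Q(x) = 6x³ − x² − 8x − 3; R(x) = 0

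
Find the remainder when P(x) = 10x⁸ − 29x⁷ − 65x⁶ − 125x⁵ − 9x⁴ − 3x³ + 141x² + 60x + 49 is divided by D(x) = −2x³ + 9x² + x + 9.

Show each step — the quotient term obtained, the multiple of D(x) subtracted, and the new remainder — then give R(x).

R(x) = −5

Step 1: lead(10x⁸ − 29x⁷ − 65x⁶ − 125x⁵ − 9x⁴ − 3x³ + 141x² + 60x + 49) ÷ lead(D) = 10x⁸ ÷ −2x³ = −5x⁵. Subtract (−5x⁵)·D = 10x⁸ − 45x⁷ − 5x⁶ − 45x⁵. Remainder: 16x⁷ − 60x⁶ − 80x⁵ − 9x⁴ − 3x³ + 141x² + 60x + 49.
Step 2: lead(16x⁷ − 60x⁶ − 80x⁵ − 9x⁴ − 3x³ + 141x² + 60x + 49) ÷ lead(D) = 16x⁷ ÷ −2x³ = −8x⁴. Subtract (−8x⁴)·D = 16x⁷ − 72x⁶ − 8x⁵ − 72x⁴. Remainder: 12x⁶ − 72x⁵ + 63x⁴ − 3x³ + 141x² + 60x + 49.
Step 3: lead(12x⁶ − 72x⁵ + 63x⁴ − 3x³ + 141x² + 60x + 49) ÷ lead(D) = 12x⁶ ÷ −2x³ = −6x³. Subtract (−6x³)·D = 12x⁶ − 54x⁵ − 6x⁴ − 54x³. Remainder: −18x⁵ + 69x⁴ + 51x³ + 141x² + 60x + 49.
Step 4: lead(−18x⁵ + 69x⁴ + 51x³ + 141x² + 60x + 49) ÷ lead(D) = −18x⁵ ÷ −2x³ = 9x². Subtract (9x²)·D = −18x⁵ + 81x⁴ + 9x³ + 81x². Remainder: −12x⁴ + 42x³ + 60x² + 60x + 49.
Step 5: lead(−12x⁴ + 42x³ + 60x² + 60x + 49) ÷ lead(D) = −12x⁴ ÷ −2x³ = 6x. Subtract (6x)·D = −12x⁴ + 54x³ + 6x² + 54x. Remainder: −12x³ + 54x² + 6x + 49.
Step 6: lead(−12x³ + 54x² + 6x + 49) ÷ lead(D) = −12x³ ÷ −2x³ = 6. Subtract (6)·D = −12x³ + 54x² + 6x + 54. Remainder: −5.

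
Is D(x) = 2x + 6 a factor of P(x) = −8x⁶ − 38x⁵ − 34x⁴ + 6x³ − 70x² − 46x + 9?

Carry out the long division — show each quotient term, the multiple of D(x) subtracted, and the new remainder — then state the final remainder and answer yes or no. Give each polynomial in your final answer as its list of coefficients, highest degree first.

R = [3], so D(x) is not a factor of P(x). no

Step 1: lead(−8x⁶ − 38x⁵ − 34x⁴ + 6x³ − 70x² − 46x + 9) ÷ lead(D) = −8x⁶ ÷ 2x = −4x⁵. Subtract (−4x⁵)·D = −8x⁶ − 24x⁵. Remainder: −14x⁵ − 34x⁴ + 6x³ − 70x² − 46x + 9.
Step 2: lead(−14x⁵ − 34x⁴ + 6x³ − 70x² − 46x + 9) ÷ lead(D) = −14x⁵ ÷ 2x = −7x⁴. Subtract (−7x⁴)·D = −14x⁵ − 42x⁴. Remainder: 8x⁴ + 6x³ − 70x² − 46x + 9.
Step 3: lead(8x⁴ + 6x³ − 70x² − 46x + 9) ÷ lead(D) = 8x⁴ ÷ 2x = 4x³. Subtract (4x³)·D = 8x⁴ + 24x³. Remainder: −18x³ − 70x² − 46x + 9.
Step 4: lead(−18x³ − 70x² − 46x + 9) ÷ lead(D) = −18x³ ÷ 2x = −9x². Subtract (−9x²)·D = −18x³ − 54x². Remainder: −16x² − 46x + 9.
Step 5: lead(−16x² − 46x + 9) ÷ lead(D) = −16x² ÷ 2x = −8x. Subtract (−8x)·D = −16x² − 48x. Remainder: 2x + 9.
Step 6: lead(2x + 9) ÷ lead(D) = 2x ÷ 2x = 1. Subtract (1)·D = 2x + 6. Remainder: 3.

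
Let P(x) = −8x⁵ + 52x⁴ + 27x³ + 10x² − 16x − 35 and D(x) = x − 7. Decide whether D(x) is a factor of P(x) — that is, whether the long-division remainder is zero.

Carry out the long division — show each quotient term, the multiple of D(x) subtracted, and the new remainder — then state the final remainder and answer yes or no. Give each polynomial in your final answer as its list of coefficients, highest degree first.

R = [0], so D(x) is a factor of P(x). yes

Step 1: lead(−8x⁵ + 52x⁴ + 27x³ + 10x² − 16x − 35) ÷ lead(D) = −8x⁵ ÷ x = −8x⁴. Subtract (−8x⁴)·D = −8x⁵ + 56x⁴. Remainder: −4x⁴ + 27x³ + 10x² − 16x − 35.
Step 2: lead(−4x⁴ + 27x³ + 10x² − 16x − 35) ÷ lead(D) = −4x⁴ ÷ x = −4x³. Subtract (−4x³)·D = −4x⁴ + 28x³. Remainder: −x³ + 10x² − 16x − 35.
Step 3: lead(−x³ + 10x² − 16x − 35) ÷ lead(D) = −x³ ÷ x = −x². Subtract (−x²)·D = −x³ + 7x². Remainder: 3x² − 16x − 35.
Step 4: lead(3x² − 16x − 35) ÷ lead(D) = 3x² ÷ x = 3x. Subtract (3x)·D = 3x² − 21x. Remainder: 5x − 35.
Step 5: lead(5x − 35) ÷ lead(D) = 5x ÷ x = 5. Subtract (5)·D = 5x − 35. Remainder: 0.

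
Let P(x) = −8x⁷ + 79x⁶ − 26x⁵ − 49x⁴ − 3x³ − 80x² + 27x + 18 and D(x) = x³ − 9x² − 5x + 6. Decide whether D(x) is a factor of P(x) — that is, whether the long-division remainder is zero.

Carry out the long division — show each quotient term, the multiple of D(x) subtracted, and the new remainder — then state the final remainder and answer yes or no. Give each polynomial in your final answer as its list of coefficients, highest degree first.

R = [0], so D(x) is a factor of P(x). yes

Step 1: lead(−8x⁷ + 79x⁶ − 26x⁵ − 49x⁴ − 3x³ − 80x² + 27x + 18) ÷ lead(D) = −8x⁷ ÷ x³ = −8x⁴. Subtract (−8x⁴)·D = −8x⁷ + 72x⁶ + 40x⁵ − 48x⁴. Remainder: 7x⁶ − 66x⁵ − x⁴ − 3x³ − 80x² + 27x + 18.
Step 2: lead(7x⁶ − 66x⁵ − x⁴ − 3x³ − 80x² + 27x + 18) ÷ lead(D) = 7x⁶ ÷ x³ = 7x³. Subtract (7x³)·D = 7x⁶ − 63x⁵ − 35x⁴ + 42x³. Remainder: −3x⁵ + 34x⁴ − 45x³ − 80x² + 27x + 18.
Step 3: lead(−3x⁵ + 34x⁴ − 45x³ − 80x² + 27x + 18) ÷ lead(D) = −3x⁵ ÷ x³ = −3x². Subtract (−3x²)·D = −3x⁵ + 27x⁴ + 15x³ − 18x². Remainder: 7x⁴ − 60x³ − 62x² + 27x + 18.
Step 4: lead(7x⁴ − 60x³ − 62x² + 27x + 18) ÷ lead(D) = 7x⁴ ÷ x³ = 7x. Subtract (7x)·D = 7x⁴ − 63x³ − 35x² + 42x. Remainder: 3x³ − 27x² − 15x + 18.
Step 5: lead(3x³ − 27x² − 15x + 18) ÷ lead(D) = 3x³ ÷ x³ = 3. Subtract (3)·D = 3x³ − 27x² − 15x + 18. Remainder: 0.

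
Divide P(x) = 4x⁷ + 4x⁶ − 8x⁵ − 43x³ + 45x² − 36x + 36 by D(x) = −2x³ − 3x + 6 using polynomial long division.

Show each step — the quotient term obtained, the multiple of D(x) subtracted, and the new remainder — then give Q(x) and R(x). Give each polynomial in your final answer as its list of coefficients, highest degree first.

Q = [-2, -2, 7, -3, 5]; R = [-6, -3, 6]

Step 1: lead(4x⁷ + 4x⁶ − 8x⁵ − 43x³ + 45x² − 36x + 36) ÷ lead(D) = 4x⁷ ÷ −2x³ = −2x⁴. Subtract (−2x⁴)·D = 4x⁷ + 6x⁵ − 12x⁴. Remainder: 4x⁶ − 14x⁵ + 12x⁴ − 43x³ + 45x² − 36x + 36.
Step 2: lead(4x⁶ − 14x⁵ + 12x⁴ − 43x³ + 45x² − 36x + 36) ÷ lead(D) = 4x⁶ ÷ −2x³ = −2x³. Subtract (−2x³)·D = 4x⁶ + 6x⁴ − 12x³. Remainder: −14x⁵ + 6x⁴ − 31x³ + 45x² − 36x + 36.
Step 3: lead(−14x⁵ + 6x⁴ − 31x³ + 45x² − 36x + 36) ÷ lead(D) = −14x⁵ ÷ −2x³ = 7x². Subtract (7x²)·D = −14x⁵ − 21x³ + 42x². Remainder: 6x⁴ − 10x³ + 3x² − 36x + 36.
Step 4: lead(6x⁴ − 10x³ + 3x² − 36x + 36) ÷ lead(D) = 6x⁴ ÷ −2x³ = −3x. Subtract (−3x)·D = 6x⁴ + 9x² − 18x. Remainder: −10x³ − 6x² − 18x + 36.
Step 5: lead(−10x³ − 6x² − 18x + 36) ÷ lead(D) = −10x³ ÷ −2x³ = 5. Subtract (5)·D = −10x³ − 15x + 30. Remainder: −6x² − 3x + 6.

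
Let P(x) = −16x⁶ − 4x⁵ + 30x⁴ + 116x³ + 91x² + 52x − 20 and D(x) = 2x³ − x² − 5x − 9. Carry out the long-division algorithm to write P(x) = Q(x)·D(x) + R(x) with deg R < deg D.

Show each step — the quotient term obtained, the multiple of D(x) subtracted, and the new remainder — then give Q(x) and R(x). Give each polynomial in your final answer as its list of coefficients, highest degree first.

Step 1: lead(−16x⁶ − 4x⁵ + 30x⁴ + 116x³ + 91x² + 52x − 20) ÷ lead(D) = −16x⁶ ÷ 2x³ = −8x³. Subtract (−8x³)·D = −16x⁶ + 8x⁵ + 40x⁴ + 72x³. Remainder: −12x⁵ − 10x⁴ + 44x³ + 91x² + 52x − 20.
Step 2: lead(−12x⁵ − 10x⁴ + 44x³ + 91x² + 52x − 20) ÷ lead(D) = −12x⁵ ÷ 2x³ = −6x². Subtract (−6x²)·D = −12x⁵ + 6x⁴ + 30x³ + 54x². Remainder: −16x⁴ + 14x³ + 37x² + 52x − 20.
Step 3: lead(−16x⁴ + 14x³ + 37x² + 52x − 20) ÷ lead(D) = −16x⁴ ÷ 2x³ = −8x. Subtract (−8x)·D = −16x⁴ + 8x³ + 40x² + 72x. Remainder: 6x³ − 3x² − 20x − 20.
Step 4: lead(6x³ − 3x² − 20x − 20) ÷ lead(D) = 6x³ ÷ 2x³ = 3. Subtract (3)·D = 6x³ − 3x² − 15x − 27. Remainder: −5x + 7.

Q = [-8, -6, -8, 3]; R = [-5, 7]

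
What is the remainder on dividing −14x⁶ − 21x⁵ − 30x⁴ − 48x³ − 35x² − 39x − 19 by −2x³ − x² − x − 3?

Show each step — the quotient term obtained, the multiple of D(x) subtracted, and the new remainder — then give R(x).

Step 1: lead(−14x⁶ − 21x⁵ − 30x⁴ − 48x³ − 35x² − 39x − 19) ÷ lead(D) = −14x⁶ ÷ −2x³ = 7x³. Subtract (7x³)·D = −14x⁶ − 7x⁵ − 7x⁴ − 21x³. Remainder: −14x⁵ − 23x⁴ − 27x³ − 35x² − 39x − 19.
Step 2: lead(−14x⁵ − 23x⁴ − 27x³ − 35x² − 39x − 19) ÷ lead(D) = −14x⁵ ÷ −2x³ = 7x². Subtract (7x²)·D = −14x⁵ − 7x⁴ − 7x³ − 21x². Remainder: −16x⁴ − 20x³ − 14x² − 39x − 19.
Step 3: lead(−16x⁴ − 20x³ − 14x² − 39x − 19) ÷ lead(D) = −16x⁴ ÷ −2x³ = 8x. Subtract (8x)·D = −16x⁴ − 8x³ − 8x² − 24x. Remainder: −12x³ − 6x² − 15x − 19.
Step 4: lead(−12x³ − 6x² − 15x − 19) ÷ lead(D) = −12x³ ÷ −2x³ = 6. Subtract (6)·D = −12x³ − 6x² − 6x − 18. Remainder: −9x − 1.

R(x) = −9x − 1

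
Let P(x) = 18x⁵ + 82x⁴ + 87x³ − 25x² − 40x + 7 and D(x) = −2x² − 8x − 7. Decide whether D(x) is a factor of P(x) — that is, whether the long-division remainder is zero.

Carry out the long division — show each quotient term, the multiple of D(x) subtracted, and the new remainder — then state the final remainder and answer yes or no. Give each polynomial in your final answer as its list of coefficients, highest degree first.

Step 1: lead(18x⁵ + 82x⁴ + 87x³ − 25x² − 40x + 7) ÷ lead(D) = 18x⁵ ÷ −2x² = −9x³. Subtract (−9x³)·D = 18x⁵ + 72x⁴ + 63x³. Remainder: 10x⁴ + 24x³ − 25x² − 40x + 7.
Step 2: lead(10x⁴ + 24x³ − 25x² − 40x + 7) ÷ lead(D) = 10x⁴ ÷ −2x² = −5x². Subtract (−5x²)·D = 10x⁴ + 40x³ + 35x². Remainder: −16x³ − 60x² − 40x + 7.
Step 3: lead(−16x³ − 60x² − 40x + 7) ÷ lead(D) = −16x³ ÷ −2x² = 8x. Subtract (8x)·D = −16x³ − 64x² − 56x. Remainder: 4x² + 16x + 7.
Step 4: lead(4x² + 16x + 7) ÷ lead(D) = 4x² ÷ −2x² = −2. Subtract (−2)·D = 4x² + 16x + 14. Remainder: −7.

R = [-7], so D(x) is not a factor of P(x). no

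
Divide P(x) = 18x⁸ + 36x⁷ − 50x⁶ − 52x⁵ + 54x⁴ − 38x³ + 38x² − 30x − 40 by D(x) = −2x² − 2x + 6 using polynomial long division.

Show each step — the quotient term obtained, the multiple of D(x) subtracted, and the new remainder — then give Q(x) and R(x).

Q(x) = −9x⁶ − 9x⁵ + 7x⁴ − 8x³ + 2x² − 7x − 6; R(x) = −4

Step 1: lead(18x⁸ + 36x⁷ − 50x⁶ − 52x⁵ + 54x⁴ − 38x³ + 38x² − 30x − 40) ÷ lead(D) = 18x⁸ ÷ −2x² = −9x⁶. Subtract (−9x⁶)·D = 18x⁸ + 18x⁷ − 54x⁶. Remainder: 18x⁷ + 4x⁶ − 52x⁵ + 54x⁴ − 38x³ + 38x² − 30x − 40.
Step 2: lead(18x⁷ + 4x⁶ − 52x⁵ + 54x⁴ − 38x³ + 38x² − 30x − 40) ÷ lead(D) = 18x⁷ ÷ −2x² = −9x⁵. Subtract (−9x⁵)·D = 18x⁷ + 18x⁶ − 54x⁵. Remainder: −14x⁶ + 2x⁵ + 54x⁴ − 38x³ + 38x² − 30x − 40.
Step 3: lead(−14x⁶ + 2x⁵ + 54x⁴ − 38x³ + 38x² − 30x − 40) ÷ lead(D) = −14x⁶ ÷ −2x² = 7x⁴. Subtract (7x⁴)·D = −14x⁶ − 14x⁵ + 42x⁴. Remainder: 16x⁵ + 12x⁴ − 38x³ + 38x² − 30x − 40.
Step 4: lead(16x⁵ + 12x⁴ − 38x³ + 38x² − 30x − 40) ÷ lead(D) = 16x⁵ ÷ −2x² = −8x³. Subtract (−8x³)·D = 16x⁵ + 16x⁴ − 48x³. Remainder: −4x⁴ + 10x³ + 38x² − 30x − 40.
Step 5: lead(−4x⁴ + 10x³ + 38x² − 30x − 40) ÷ lead(D) = −4x⁴ ÷ −2x² = 2x². Subtract (2x²)·D = −4x⁴ − 4x³ + 12x². Remainder: 14x³ + 26x² − 30x − 40.
Step 6: lead(14x³ + 26x² − 30x − 40) ÷ lead(D) = 14x³ ÷ −2x² = −7x. Subtract (−7x)·D = 14x³ + 14x² − 42x. Remainder: 12x² + 12x − 40.
Step 7: lead(12x² + 12x − 40) ÷ lead(D) = 12x² ÷ −2x² = −6. Subtract (−6)·D = 12x² + 12x − 36. Remainder: −4.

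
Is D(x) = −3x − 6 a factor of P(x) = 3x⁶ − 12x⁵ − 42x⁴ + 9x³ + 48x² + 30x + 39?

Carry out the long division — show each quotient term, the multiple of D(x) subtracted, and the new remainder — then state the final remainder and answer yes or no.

R(x) = 3, so D(x) is not a factor of P(x). no

Step 1: lead(3x⁶ − 12x⁵ − 42x⁴ + 9x³ + 48x² + 30x + 39) ÷ lead(D) = 3x⁶ ÷ −3x = −x⁵. Subtract (−x⁵)·D = 3x⁶ + 6x⁵. Remainder: −18x⁵ − 42x⁴ + 9x³ + 48x² + 30x + 39.
Step 2: lead(−18x⁵ − 42x⁴ + 9x³ + 48x² + 30x + 39) ÷ lead(D) = −18x⁵ ÷ −3x = 6x⁴. Subtract (6x⁴)·D = −18x⁵ − 36x⁴. Remainder: −6x⁴ + 9x³ + 48x² + 30x + 39.
Step 3: lead(−6x⁴ + 9x³ + 48x² + 30x + 39) ÷ lead(D) = −6x⁴ ÷ −3x = 2x³. Subtract (2x³)·D = −6x⁴ − 12x³. Remainder: 21x³ + 48x² + 30x + 39.
Step 4: lead(21x³ + 48x² + 30x + 39) ÷ lead(D) = 21x³ ÷ −3x = −7x². Subtract (−7x²)·D = 21x³ + 42x². Remainder: 6x² + 30x + 39.
Step 5: lead(6x² + 30x + 39) ÷ lead(D) = 6x² ÷ −3x = −2x. Subtract (−2x)·D = 6x² + 12x. Remainder: 18x + 39.
Step 6: lead(18x + 39) ÷ lead(D) = 18x ÷ −3x = −6. Subtract (−6)·D = 18x + 36. Remainder: 3.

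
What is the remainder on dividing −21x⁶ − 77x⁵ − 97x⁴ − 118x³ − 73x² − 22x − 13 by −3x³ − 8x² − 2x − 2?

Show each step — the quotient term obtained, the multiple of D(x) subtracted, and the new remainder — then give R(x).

R(x) = 7x² + 8x − 1

Step 1: lead(−21x⁶ − 77x⁵ − 97x⁴ − 118x³ − 73x² − 22x − 13) ÷ lead(D) = −21x⁶ ÷ −3x³ = 7x³. Subtract (7x³)·D = −21x⁶ − 56x⁵ − 14x⁴ − 14x³. Remainder: −21x⁵ − 83x⁴ − 104x³ − 73x² − 22x − 13.
Step 2: lead(−21x⁵ − 83x⁴ − 104x³ − 73x² − 22x − 13) ÷ lead(D) = −21x⁵ ÷ −3x³ = 7x². Subtract (7x²)·D = −21x⁵ − 56x⁴ − 14x³ − 14x². Remainder: −27x⁴ − 90x³ − 59x² − 22x − 13.
Step 3: lead(−27x⁴ − 90x³ − 59x² − 22x − 13) ÷ lead(D) = −27x⁴ ÷ −3x³ = 9x. Subtract (9x)·D = −27x⁴ − 72x³ − 18x² − 18x. Remainder: −18x³ − 41x² − 4x − 13.
Step 4: lead(−18x³ − 41x² − 4x − 13) ÷ lead(D) = −18x³ ÷ −3x³ = 6. Subtract (6)·D = −18x³ − 48x² − 12x − 12. Remainder: 7x² + 8x − 1.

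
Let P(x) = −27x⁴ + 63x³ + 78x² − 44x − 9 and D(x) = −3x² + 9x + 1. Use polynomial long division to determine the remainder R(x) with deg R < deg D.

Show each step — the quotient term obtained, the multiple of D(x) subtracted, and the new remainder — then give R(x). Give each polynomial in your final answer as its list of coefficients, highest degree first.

R = [-5, -4]

Step 1: lead(−27x⁴ + 63x³ + 78x² − 44x − 9) ÷ lead(D) = −27x⁴ ÷ −3x² = 9x². Subtract (9x²)·D = −27x⁴ + 81x³ + 9x². Remainder: −18x³ + 69x² − 44x − 9.
Step 2: lead(−18x³ + 69x² − 44x − 9) ÷ lead(D) = −18x³ ÷ −3x² = 6x. Subtract (6x)·D = −18x³ + 54x² + 6x. Remainder: 15x² − 50x − 9.
Step 3: lead(15x² − 50x − 9) ÷ lead(D) = 15x² ÷ −3x² = −5. Subtract (−5)·D = 15x² − 45x − 5. Remainder: −5x − 4.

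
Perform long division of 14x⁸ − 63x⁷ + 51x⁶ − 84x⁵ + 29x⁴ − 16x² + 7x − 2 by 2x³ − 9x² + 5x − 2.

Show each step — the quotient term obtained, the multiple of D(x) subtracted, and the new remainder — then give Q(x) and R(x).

Step 1: lead(14x⁸ − 63x⁷ + 51x⁶ − 84x⁵ + 29x⁴ − 16x² + 7x − 2) ÷ lead(D) = 14x⁸ ÷ 2x³ = 7x⁵. Subtract (7x⁵)·D = 14x⁸ − 63x⁷ + 35x⁶ − 14x⁵. Remainder: 16x⁶ − 70x⁵ + 29x⁴ − 16x² + 7x − 2.
Step 2: lead(16x⁶ − 70x⁵ + 29x⁴ − 16x² + 7x − 2) ÷ lead(D) = 16x⁶ ÷ 2x³ = 8x³. Subtract (8x³)·D = 16x⁶ − 72x⁵ + 40x⁴ − 16x³. Remainder: 2x⁵ − 11x⁴ + 16x³ − 16x² + 7x − 2.
Step 3: lead(2x⁵ − 11x⁴ + 16x³ − 16x² + 7x − 2) ÷ lead(D) = 2x⁵ ÷ 2x³ = x². Subtract (x²)·D = 2x⁵ − 9x⁴ + 5x³ − 2x². Remainder: −2x⁴ + 11x³ − 14x² + 7x − 2.
Step 4: lead(−2x⁴ + 11x³ − 14x² + 7x − 2) ÷ lead(D) = −2x⁴ ÷ 2x³ = −x. Subtract (−x)·D = −2x⁴ + 9x³ − 5x² + 2x. Remainder: 2x³ − 9x² + 5x − 2.
Step 5: lead(2x³ − 9x² + 5x − 2) ÷ lead(D) = 2x³ ÷ 2x³ = 1. Subtract (1)·D = 2x³ − 9x² + 5x − 2. Remainder: 0.

Q(x) = 7x⁵ + 8x³ + x² − x + 1; R(x) = 0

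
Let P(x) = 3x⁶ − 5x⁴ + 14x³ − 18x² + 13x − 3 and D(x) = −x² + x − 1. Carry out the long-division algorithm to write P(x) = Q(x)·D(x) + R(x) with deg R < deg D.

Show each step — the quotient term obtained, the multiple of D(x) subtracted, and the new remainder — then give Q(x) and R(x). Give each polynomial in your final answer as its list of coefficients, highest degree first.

Q = [-3, -3, 5, -6, 7]; R = [4]

Step 1: lead(3x⁶ − 5x⁴ + 14x³ − 18x² + 13x − 3) ÷ lead(D) = 3x⁶ ÷ −x² = −3x⁴. Subtract (−3x⁴)·D = 3x⁶ − 3x⁵ + 3x⁴. Remainder: 3x⁵ − 8x⁴ + 14x³ − 18x² + 13x − 3.
Step 2: lead(3x⁵ − 8x⁴ + 14x³ − 18x² + 13x − 3) ÷ lead(D) = 3x⁵ ÷ −x² = −3x³. Subtract (−3x³)·D = 3x⁵ − 3x⁴ + 3x³. Remainder: −5x⁴ + 11x³ − 18x² + 13x − 3.
Step 3: lead(−5x⁴ + 11x³ − 18x² + 13x − 3) ÷ lead(D) = −5x⁴ ÷ −x² = 5x². Subtract (5x²)·D = −5x⁴ + 5x³ − 5x². Remainder: 6x³ − 13x² + 13x − 3.
Step 4: lead(6x³ − 13x² + 13x − 3) ÷ lead(D) = 6x³ ÷ −x² = −6x. Subtract (−6x)·D = 6x³ − 6x² + 6x. Remainder: −7x² + 7x − 3.
Step 5: lead(−7x² + 7x − 3) ÷ lead(D) = −7x² ÷ −x² = 7. Subtract (7)·D = −7x² + 7x − 7. Remainder: 4.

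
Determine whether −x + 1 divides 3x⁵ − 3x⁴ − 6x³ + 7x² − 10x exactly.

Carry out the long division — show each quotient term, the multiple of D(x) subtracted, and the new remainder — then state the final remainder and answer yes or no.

R(x) = −9, so D(x) is not a factor of P(x). no

Step 1: lead(3x⁵ − 3x⁴ − 6x³ + 7x² − 10x) ÷ lead(D) = 3x⁵ ÷ −x = −3x⁴. Subtract (−3x⁴)·D = 3x⁵ − 3x⁴. Remainder: −6x³ + 7x² − 10x.
Step 2: lead(−6x³ + 7x² − 10x) ÷ lead(D) = −6x³ ÷ −x = 6x². Subtract (6x²)·D = −6x³ + 6x². Remainder: x² − 10x.
Step 3: lead(x² − 10x) ÷ lead(D) = x² ÷ −x = −x. Subtract (−x)·D = x² − x. Remainder: −9x.
Step 4: lead(−9x) ÷ lead(D) = −9x ÷ −x = 9. Subtract (9)·D = −9x + 9. Remainder: −9.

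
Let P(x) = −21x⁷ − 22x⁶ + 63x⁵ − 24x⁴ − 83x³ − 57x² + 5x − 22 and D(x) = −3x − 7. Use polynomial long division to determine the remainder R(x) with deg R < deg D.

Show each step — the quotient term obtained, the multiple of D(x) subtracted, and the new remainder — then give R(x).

Step 1: lead(−21x⁷ − 22x⁶ + 63x⁵ − 24x⁴ − 83x³ − 57x² + 5x − 22) ÷ lead(D) = −21x⁷ ÷ −3x = 7x⁶. Subtract (7x⁶)·D = −21x⁷ − 49x⁶. Remainder: 27x⁶ + 63x⁵ − 24x⁴ − 83x³ − 57x² + 5x − 22.
Step 2: lead(27x⁶ + 63x⁵ − 24x⁴ − 83x³ − 57x² + 5x − 22) ÷ lead(D) = 27x⁶ ÷ −3x = −9x⁵. Subtract (−9x⁵)·D = 27x⁶ + 63x⁵. Remainder: −24x⁴ − 83x³ − 57x² + 5x − 22.
Step 3: lead(−24x⁴ − 83x³ − 57x² + 5x − 22) ÷ lead(D) = −24x⁴ ÷ −3x = 8x³. Subtract (8x³)·D = −24x⁴ − 56x³. Remainder: −27x³ − 57x² + 5x − 22.
Step 4: lead(−27x³ − 57x² + 5x − 22) ÷ lead(D) = −27x³ ÷ −3x = 9x². Subtract (9x²)·D = −27x³ − 63x². Remainder: 6x² + 5x − 22.
Step 5: lead(6x² + 5x − 22) ÷ lead(D) = 6x² ÷ −3x = −2x. Subtract (−2x)·D = 6x² + 14x. Remainder: −9x − 22.
Step 6: lead(−9x − 22) ÷ lead(D) = −9x ÷ −3x = 3. Subtract (3)·D = −9x − 21. Remainder: −1.

R(x) = −1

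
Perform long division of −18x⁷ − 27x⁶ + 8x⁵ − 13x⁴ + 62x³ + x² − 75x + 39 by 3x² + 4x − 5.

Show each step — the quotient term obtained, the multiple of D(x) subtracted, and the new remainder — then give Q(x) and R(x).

Q(x) = −6x⁵ − x⁴ − 6x³ + 2x² + 8x − 7; R(x) = −7x + 4

Step 1: lead(−18x⁷ − 27x⁶ + 8x⁵ − 13x⁴ + 62x³ + x² − 75x + 39) ÷ lead(D) = −18x⁷ ÷ 3x² = −6x⁵. Subtract (−6x⁵)·D = −18x⁷ − 24x⁶ + 30x⁵. Remainder: −3x⁶ − 22x⁵ − 13x⁴ + 62x³ + x² − 75x + 39.
Step 2: lead(−3x⁶ − 22x⁵ − 13x⁴ + 62x³ + x² − 75x + 39) ÷ lead(D) = −3x⁶ ÷ 3x² = −x⁴. Subtract (−x⁴)·D = −3x⁶ − 4x⁵ + 5x⁴. Remainder: −18x⁵ − 18x⁴ + 62x³ + x² − 75x + 39.
Step 3: lead(−18x⁵ − 18x⁴ + 62x³ + x² − 75x + 39) ÷ lead(D) = −18x⁵ ÷ 3x² = −6x³. Subtract (−6x³)·D = −18x⁵ − 24x⁴ + 30x³. Remainder: 6x⁴ + 32x³ + x² − 75x + 39.
Step 4: lead(6x⁴ + 32x³ + x² − 75x + 39) ÷ lead(D) = 6x⁴ ÷ 3x² = 2x². Subtract (2x²)·D = 6x⁴ + 8x³ − 10x². Remainder: 24x³ + 11x² − 75x + 39.
Step 5: lead(24x³ + 11x² − 75x + 39) ÷ lead(D) = 24x³ ÷ 3x² = 8x. Subtract (8x)·D = 24x³ + 32x² − 40x. Remainder: −21x² − 35x + 39.
Step 6: lead(−21x² − 35x + 39) ÷ lead(D) = −21x² ÷ 3x² = −7. Subtract (−7)·D = −21x² − 28x + 35. Remainder: −7x + 4.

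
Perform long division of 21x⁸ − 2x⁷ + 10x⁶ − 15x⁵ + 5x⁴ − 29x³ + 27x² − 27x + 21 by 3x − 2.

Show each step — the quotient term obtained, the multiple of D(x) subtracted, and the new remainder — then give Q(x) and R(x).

Step 1: lead(21x⁸ − 2x⁷ + 10x⁶ − 15x⁵ + 5x⁴ − 29x³ + 27x² − 27x + 21) ÷ lead(D) = 21x⁸ ÷ 3x = 7x⁷. Subtract (7x⁷)·D = 21x⁸ − 14x⁷. Remainder: 12x⁷ + 10x⁶ − 15x⁵ + 5x⁴ − 29x³ + 27x² − 27x + 21.
Step 2: lead(12x⁷ + 10x⁶ − 15x⁵ + 5x⁴ − 29x³ + 27x² − 27x + 21) ÷ lead(D) = 12x⁷ ÷ 3x = 4x⁶. Subtract (4x⁶)·D = 12x⁷ − 8x⁶. Remainder: 18x⁶ − 15x⁵ + 5x⁴ − 29x³ + 27x² − 27x + 21.
Step 3: lead(18x⁶ − 15x⁵ + 5x⁴ − 29x³ + 27x² − 27x + 21) ÷ lead(D) = 18x⁶ ÷ 3x = 6x⁵. Subtract (6x⁵)·D = 18x⁶ − 12x⁵. Remainder: −3x⁵ + 5x⁴ − 29x³ + 27x² − 27x + 21.
Step 4: lead(−3x⁵ + 5x⁴ − 29x³ + 27x² − 27x + 21) ÷ lead(D) = −3x⁵ ÷ 3x = −x⁴. Subtract (−x⁴)·D = −3x⁵ + 2x⁴. Remainder: 3x⁴ − 29x³ + 27x² − 27x + 21.
Step 5: lead(3x⁴ − 29x³ + 27x² − 27x + 21) ÷ lead(D) = 3x⁴ ÷ 3x = x³. Subtract (x³)·D = 3x⁴ − 2x³. Remainder: −27x³ + 27x² − 27x + 21.
Step 6: lead(−27x³ + 27x² − 27x + 21) ÷ lead(D) = −27x³ ÷ 3x = −9x². Subtract (−9x²)·D = −27x³ + 18x². Remainder: 9x² − 27x + 21.
Step 7: lead(9x² − 27x + 21) ÷ lead(D) = 9x² ÷ 3x = 3x. Subtract (3x)·D = 9x² − 6x. Remainder: −21x + 21.
Step 8: lead(−21x + 21) ÷ lead(D) = −21x ÷ 3x = −7. Subtract (−7)·D = −21x + 14. Remainder: 7.

Q(x) = 7x⁷ + 4x⁶ + 6x⁵ − x⁴ + x³ − 9x² + 3x − 7; R(x) = 7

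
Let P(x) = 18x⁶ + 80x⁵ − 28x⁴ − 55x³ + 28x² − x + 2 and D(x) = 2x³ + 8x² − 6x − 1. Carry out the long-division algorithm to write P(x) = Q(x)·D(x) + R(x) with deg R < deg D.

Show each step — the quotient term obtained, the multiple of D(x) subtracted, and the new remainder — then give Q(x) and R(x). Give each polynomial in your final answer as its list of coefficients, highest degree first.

Q = [9, 4, -3, 1]; R = [6, 2, 3]

Step 1: lead(18x⁶ + 80x⁵ − 28x⁴ − 55x³ + 28x² − x + 2) ÷ lead(D) = 18x⁶ ÷ 2x³ = 9x³. Subtract (9x³)·D = 18x⁶ + 72x⁵ − 54x⁴ − 9x³. Remainder: 8x⁵ + 26x⁴ − 46x³ + 28x² − x + 2.
Step 2: lead(8x⁵ + 26x⁴ − 46x³ + 28x² − x + 2) ÷ lead(D) = 8x⁵ ÷ 2x³ = 4x². Subtract (4x²)·D = 8x⁵ + 32x⁴ − 24x³ − 4x². Remainder: −6x⁴ − 22x³ + 32x² − x + 2.
Step 3: lead(−6x⁴ − 22x³ + 32x² − x + 2) ÷ lead(D) = −6x⁴ ÷ 2x³ = −3x. Subtract (−3x)·D = −6x⁴ − 24x³ + 18x² + 3x. Remainder: 2x³ + 14x² − 4x + 2.
Step 4: lead(2x³ + 14x² − 4x + 2) ÷ lead(D) = 2x³ ÷ 2x³ = 1. Subtract (1)·D = 2x³ + 8x² − 6x − 1. Remainder: 6x² + 2x + 3.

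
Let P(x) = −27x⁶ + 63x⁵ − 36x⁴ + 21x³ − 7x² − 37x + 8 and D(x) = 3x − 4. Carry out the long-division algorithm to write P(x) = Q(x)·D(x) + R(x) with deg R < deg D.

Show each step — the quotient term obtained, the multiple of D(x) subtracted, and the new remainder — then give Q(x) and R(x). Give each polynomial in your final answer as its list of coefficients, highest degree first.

Q = [-9, 9, 0, 7, 7, -3]; R = [-4]

Step 1: lead(−27x⁶ + 63x⁵ − 36x⁴ + 21x³ − 7x² − 37x + 8) ÷ lead(D) = −27x⁶ ÷ 3x = −9x⁵. Subtract (−9x⁵)·D = −27x⁶ + 36x⁵. Remainder: 27x⁵ − 36x⁴ + 21x³ − 7x² − 37x + 8.
Step 2: lead(27x⁵ − 36x⁴ + 21x³ − 7x² − 37x + 8) ÷ lead(D) = 27x⁵ ÷ 3x = 9x⁴. Subtract (9x⁴)·D = 27x⁵ − 36x⁴. Remainder: 21x³ − 7x² − 37x + 8.
Step 3: lead(21x³ − 7x² − 37x + 8) ÷ lead(D) = 21x³ ÷ 3x = 7x². Subtract (7x²)·D = 21x³ − 28x². Remainder: 21x² − 37x + 8.
Step 4: lead(21x² − 37x + 8) ÷ lead(D) = 21x² ÷ 3x = 7x. Subtract (7x)·D = 21x² − 28x. Remainder: −9x + 8.
Step 5: lead(−9x + 8) ÷ lead(D) = −9x ÷ 3x = −3. Subtract (−3)·D = −9x + 12. Remainder: −4.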